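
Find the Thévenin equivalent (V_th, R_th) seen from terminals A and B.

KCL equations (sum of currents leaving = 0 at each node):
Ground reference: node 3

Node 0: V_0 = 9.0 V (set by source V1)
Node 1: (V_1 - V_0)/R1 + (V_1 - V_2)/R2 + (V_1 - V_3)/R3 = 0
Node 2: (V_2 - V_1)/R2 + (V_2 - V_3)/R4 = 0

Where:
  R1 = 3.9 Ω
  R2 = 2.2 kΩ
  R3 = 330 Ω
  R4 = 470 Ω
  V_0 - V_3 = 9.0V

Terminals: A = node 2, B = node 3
Step 1 — V_th is the open-circuit voltage V_A - V_B (nothing connected across the terminals).
Nodal analysis, taking node 3 as the 0 V reference.
Source V1 fixes V_0 = 9 V.
KCL at each unknown node (sum of currents leaving = 0; resistances in Ω):
  Node 1: (V_1 - 9)/3.9 + (V_1 - V_2)/2200 + (V_1 - 0)/330 = 0
  Node 2: (V_2 - V_1)/2200 + (V_2 - 0)/470 = 0
Collecting terms (coefficients in siemens):
  0.2599·V_1 - 0.0004545·V_2 = 2.308
  0.002582·V_2 - 0.0004545·V_1 = 0
Determinant D = (0.2599)(0.002582) - (-0.0004545)(-0.0004545) = 0.0006709
V_1 = [(2.308)(0.002582) - (-0.0004545)(0)]/D = 8.882 V
V_2 = [(0.2599)(0) - (2.308)(-0.0004545)]/D = 1.564 V
V_th = V_2 - V_3 = 1.564 - 0 = 1.564 V
Step 2 — R_th: zero the source — replace V1 by a short circuit (node 3 merges into node 0) — and find the resistance seen between A (node 2) and B (node 0).
Reduce the network between node 2 (A) and node 0 (B) by series/parallel combination:
  Rp1 = R1 ‖ R3 (parallel, both between nodes 0 and 1) = 1/(1/3.9 + 1/330) = 3.854 Ω
  Rs1 = R2 + Rp1 (series, joined only at node 1) = 2200 + 3.854 = 2204 Ω
  Rp2 = R4 ‖ Rs1 (parallel, both between nodes 0 and 2) = 1/(1/470 + 1/2204) = 387.4 Ω
R_th = 387.4 Ω

Final answer: V_th = 1.564 V, R_th = 387.4 Ω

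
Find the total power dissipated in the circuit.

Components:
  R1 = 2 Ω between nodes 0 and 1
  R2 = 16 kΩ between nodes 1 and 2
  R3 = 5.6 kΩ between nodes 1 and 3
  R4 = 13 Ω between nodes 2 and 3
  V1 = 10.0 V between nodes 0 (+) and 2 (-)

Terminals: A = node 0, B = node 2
Nodal analysis, taking node 2 as the 0 V reference.
Source V1 fixes V_0 = 10 V.
KCL at each unknown node (sum of currents leaving = 0; resistances in Ω):
  Node 1: (V_1 - 10)/2 + (V_1 - 0)/16000 + (V_1 - V_3)/5600 = 0
  Node 3: (V_3 - V_1)/5600 + (V_3 - 0)/13 = 0
Collecting terms (coefficients in siemens):
  0.5002·V_1 - 0.0001786·V_3 = 5
  0.0771·V_3 - 0.0001786·V_1 = 0
Determinant D = (0.5002)(0.0771) - (-0.0001786)(-0.0001786) = 0.03857
V_1 = [(5)(0.0771) - (-0.0001786)(0)]/D = 9.995 V
V_3 = [(0.5002)(0) - (5)(-0.0001786)]/D = 0.02315 V
Power in each resistor, P = (ΔV)²/R:
  P_R1 = (10 - 9.995)²/2 = 0.00001157 W
  P_R2 = (9.995 - 0)²/16000 = 0.006244 W
  P_R3 = (9.995 - 0.02315)²/5600 = 0.01776 W
  P_R4 = (0 - 0.02315)²/13 = 0.00004122 W
P_total = P_R1 + P_R2 + P_R3 + P_R4 = 0.02405 W

Final answer: 0.02405 W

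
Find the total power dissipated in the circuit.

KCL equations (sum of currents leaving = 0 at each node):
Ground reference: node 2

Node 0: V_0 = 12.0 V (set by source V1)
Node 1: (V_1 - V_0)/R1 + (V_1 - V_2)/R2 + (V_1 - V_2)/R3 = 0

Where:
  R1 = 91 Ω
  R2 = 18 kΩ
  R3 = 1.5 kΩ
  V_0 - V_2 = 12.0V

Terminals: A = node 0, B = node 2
Nodal analysis, taking node 2 as the 0 V reference.
Source V1 fixes V_0 = 12 V.
KCL at each unknown node (sum of currents leaving = 0; resistances in Ω):
  Node 1: (V_1 - 12)/91 + (V_1 - 0)/18000 + (V_1 - 0)/1500 = 0
Collecting terms: 0.01171 × V_1 = 0.1319  =>  V_1 = 11.26 V
Power in each resistor, P = (ΔV)²/R:
  P_R1 = (12 - 11.26)²/91 = 0.006018 W
  P_R2 = (11.26 - 0)²/18000 = 0.007044 W
  P_R3 = (11.26 - 0)²/1500 = 0.08452 W
P_total = P_R1 + P_R2 + P_R3 = 0.09759 W

Final answer: 0.09759 W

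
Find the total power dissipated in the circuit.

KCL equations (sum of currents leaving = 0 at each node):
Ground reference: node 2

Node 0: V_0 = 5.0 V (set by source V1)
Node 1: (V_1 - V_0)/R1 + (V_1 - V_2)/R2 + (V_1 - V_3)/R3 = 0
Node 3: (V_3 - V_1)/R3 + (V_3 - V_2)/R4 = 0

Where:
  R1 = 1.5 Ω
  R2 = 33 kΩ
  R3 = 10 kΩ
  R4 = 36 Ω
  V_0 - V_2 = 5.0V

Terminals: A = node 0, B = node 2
Nodal analysis, taking node 2 as the 0 V reference.
Source V1 fixes V_0 = 5 V.
KCL at each unknown node (sum of currents leaving = 0; resistances in Ω):
  Node 1: (V_1 - 5)/1.5 + (V_1 - 0)/33000 + (V_1 - V_3)/10000 = 0
  Node 3: (V_3 - V_1)/10000 + (V_3 - 0)/36 = 0
Collecting terms (coefficients in siemens):
  0.6668·V_1 - 0.0001·V_3 = 3.333
  0.02788·V_3 - 0.0001·V_1 = 0
Determinant D = (0.6668)(0.02788) - (-0.0001)(-0.0001) = 0.01859
V_1 = [(3.333)(0.02788) - (-0.0001)(0)]/D = 4.999 V
V_3 = [(0.6668)(0) - (3.333)(-0.0001)]/D = 0.01793 V
Power in each resistor, P = (ΔV)²/R:
  P_R1 = (5 - 4.999)²/1.5 = 0.000000633 W
  P_R2 = (4.999 - 0)²/33000 = 0.0007573 W
  P_R3 = (4.999 - 0.01793)²/10000 = 0.002481 W
  P_R4 = (0 - 0.01793)²/36 = 0.000008932 W
P_total = P_R1 + P_R2 + P_R3 + P_R4 = 0.003248 W

Final answer: 0.003248 W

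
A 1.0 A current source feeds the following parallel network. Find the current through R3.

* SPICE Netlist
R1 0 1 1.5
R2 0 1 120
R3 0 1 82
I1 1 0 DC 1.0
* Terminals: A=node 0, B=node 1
All resistors sit directly between nodes 0 and 1, so they are in parallel and share one voltage V; the full source current 1 A splits among them.
1/R_par = 1/1.5 + 1/120 + 1/82 = 0.6872 S  =>  R_par = 1.455 Ω
V = I × R_par = 1 × 1.455 = 1.455 V
I_R3 = V/R3 = 1.455/82 = 0.01775 A

Final answer: 0.01775 A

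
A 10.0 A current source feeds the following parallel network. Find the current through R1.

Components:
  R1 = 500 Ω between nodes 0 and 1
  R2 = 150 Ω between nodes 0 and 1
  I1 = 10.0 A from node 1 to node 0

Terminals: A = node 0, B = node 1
All resistors sit directly between nodes 0 and 1, so they are in parallel and share one voltage V; the full source current 10 A splits among them.
1/R_par = 1/500 + 1/150 = 0.008667 S  =>  R_par = 115.4 Ω
V = I × R_par = 10 × 115.4 = 1154 V
I_R1 = V/R1 = 1154/500 = 2.308 A

Final answer: 2.308 A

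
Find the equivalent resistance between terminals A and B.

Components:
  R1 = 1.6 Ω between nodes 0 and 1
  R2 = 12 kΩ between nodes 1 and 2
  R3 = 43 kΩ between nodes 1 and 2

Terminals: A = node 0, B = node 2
Reduce the network between node 0 (A) and node 2 (B) by series/parallel combination:
  Rp1 = R2 ‖ R3 (parallel, both between nodes 1 and 2) = 1/(1/12000 + 1/43000) = 9382 Ω
  Rs1 = R1 + Rp1 (series, joined only at node 1) = 1.6 + 9382 = 9383 Ω
R_eq = 9.383 kΩ

Final answer: 9.383 kΩ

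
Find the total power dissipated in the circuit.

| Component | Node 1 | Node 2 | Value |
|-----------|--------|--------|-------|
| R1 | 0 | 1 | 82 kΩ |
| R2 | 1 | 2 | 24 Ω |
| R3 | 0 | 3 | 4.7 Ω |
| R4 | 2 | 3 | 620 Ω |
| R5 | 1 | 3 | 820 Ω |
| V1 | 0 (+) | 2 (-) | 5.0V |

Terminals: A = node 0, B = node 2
Nodal analysis, taking node 2 as the 0 V reference.
Source V1 fixes V_0 = 5 V.
KCL at each unknown node (sum of currents leaving = 0; resistances in Ω):
  Node 1: (V_1 - 5)/82000 + (V_1 - 0)/24 + (V_1 - V_3)/820 = 0
  Node 3: (V_3 - 5)/4.7 + (V_3 - 0)/620 + (V_3 - V_1)/820 = 0
Collecting terms (coefficients in siemens):
  0.0429·V_1 - 0.00122·V_3 = 0.00006098
  0.2156·V_3 - 0.00122·V_1 = 1.064
Determinant D = (0.0429)(0.2156) - (-0.00122)(-0.00122) = 0.009247
V_1 = [(0.00006098)(0.2156) - (-0.00122)(1.064)]/D = 0.1417 V
V_3 = [(0.0429)(1.064) - (0.00006098)(-0.00122)]/D = 4.935 V
Power in each resistor, P = (ΔV)²/R:
  P_R1 = (5 - 0.1417)²/82000 = 0.0002878 W
  P_R2 = (0.1417 - 0)²/24 = 0.0008368 W
  P_R3 = (5 - 4.935)²/4.7 = 0.0008958 W
  P_R4 = (0 - 4.935)²/620 = 0.03928 W
  P_R5 = (0.1417 - 4.935)²/820 = 0.02802 W
P_total = P_R1 + P_R2 + P_R3 + P_R4 + P_R5 = 0.06932 W

Final answer: 0.06932 W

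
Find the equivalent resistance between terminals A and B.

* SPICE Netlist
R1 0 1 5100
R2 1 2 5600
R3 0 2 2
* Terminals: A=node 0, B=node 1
Reduce the network between node 0 (A) and node 1 (B) by series/parallel combination:
  Rs1 = R3 + R2 (series, joined only at node 2) = 2 + 5600 = 5602 Ω
  Rp1 = R1 ‖ Rs1 (parallel, both between nodes 0 and 1) = 1/(1/5100 + 1/5602) = 2670 Ω
R_eq = 2.67 kΩ

Final answer: 2.67 kΩ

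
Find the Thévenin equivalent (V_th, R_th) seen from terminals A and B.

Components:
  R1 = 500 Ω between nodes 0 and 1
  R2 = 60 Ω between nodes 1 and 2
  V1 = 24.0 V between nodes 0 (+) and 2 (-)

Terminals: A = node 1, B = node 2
Step 1 — V_th is the open-circuit voltage V_A - V_B (nothing connected across the terminals).
Nodal analysis, taking node 2 as the 0 V reference.
Source V1 fixes V_0 = 24 V.
KCL at each unknown node (sum of currents leaving = 0; resistances in Ω):
  Node 1: (V_1 - 24)/500 + (V_1 - 0)/60 = 0
Collecting terms: 0.01867 × V_1 = 0.048  =>  V_1 = 2.571 V
V_th = V_1 - V_2 = 2.571 - 0 = 2.571 V
Step 2 — R_th: zero the source — replace V1 by a short circuit (node 2 merges into node 0) — and find the resistance seen between A (node 1) and B (node 0).
Reduce the network between node 1 (A) and node 0 (B) by series/parallel combination:
  Rp1 = R1 ‖ R2 (parallel, both between nodes 0 and 1) = 1/(1/500 + 1/60) = 53.57 Ω
R_th = 53.57 Ω

Final answer: V_th = 2.571 V, R_th = 53.57 Ω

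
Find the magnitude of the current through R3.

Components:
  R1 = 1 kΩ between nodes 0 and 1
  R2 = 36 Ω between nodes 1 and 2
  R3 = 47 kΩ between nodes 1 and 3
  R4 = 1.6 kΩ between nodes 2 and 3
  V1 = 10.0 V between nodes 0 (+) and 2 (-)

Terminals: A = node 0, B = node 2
Nodal analysis, taking node 2 as the 0 V reference.
Source V1 fixes V_0 = 10 V.
KCL at each unknown node (sum of currents leaving = 0; resistances in Ω):
  Node 1: (V_1 - 10)/1000 + (V_1 - 0)/36 + (V_1 - V_3)/47000 = 0
  Node 3: (V_3 - V_1)/47000 + (V_3 - 0)/1600 = 0
Collecting terms (coefficients in siemens):
  0.0288·V_1 - 0.00002128·V_3 = 0.01
  0.0006463·V_3 - 0.00002128·V_1 = 0
Determinant D = (0.0288)(0.0006463) - (-0.00002128)(-0.00002128) = 0.00001861
V_1 = [(0.01)(0.0006463) - (-0.00002128)(0)]/D = 0.3472 V
V_3 = [(0.0288)(0) - (0.01)(-0.00002128)]/D = 0.01143 V
I_R3 = (V_1 - V_3)/R3 = (0.3472 - 0.01143)/47000 = 0.000007145 A
|I_R3| = 0.000007145 A

Final answer: |I_R3| = 7.145e-06 A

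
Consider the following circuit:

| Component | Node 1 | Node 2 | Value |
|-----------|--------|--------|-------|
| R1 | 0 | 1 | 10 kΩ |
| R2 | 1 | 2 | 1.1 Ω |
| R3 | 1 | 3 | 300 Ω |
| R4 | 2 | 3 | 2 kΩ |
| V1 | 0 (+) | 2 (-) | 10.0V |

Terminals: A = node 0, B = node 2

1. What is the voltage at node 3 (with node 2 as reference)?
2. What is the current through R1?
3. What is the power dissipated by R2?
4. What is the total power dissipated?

Nodal analysis, taking node 2 as the 0 V reference.
Source V1 fixes V_0 = 10 V.
KCL at each unknown node (sum of currents leaving = 0; resistances in Ω):
  Node 1: (V_1 - 10)/10000 + (V_1 - 0)/1.1 + (V_1 - V_3)/300 = 0
  Node 3: (V_3 - V_1)/300 + (V_3 - 0)/2000 = 0
Collecting terms (coefficients in siemens):
  0.9125·V_1 - 0.003333·V_3 = 0.001
  0.003833·V_3 - 0.003333·V_1 = 0
Determinant D = (0.9125)(0.003833) - (-0.003333)(-0.003333) = 0.003487
V_1 = [(0.001)(0.003833) - (-0.003333)(0)]/D = 0.001099 V
V_3 = [(0.9125)(0) - (0.001)(-0.003333)]/D = 0.000956 V
Part 1:
  Read off the nodal solution: V_3 = 0.000956 V
Part 2:
  I_R1 = (V_0 - V_1)/R1 = (10 - 0.001099)/10000 = 0.0009999 A
  Magnitude: I_R1 = 0.0009999 A
Part 3:
  I_R2 = (V_1 - V_2)/R2 = (0.001099 - 0)/1.1 = 0.0009994 A
  P_R2 = I_R2² × R2 = (0.0009994)² × 1.1 = 0.000001099 W
Part 4:
  Power in each resistor, P = (ΔV)²/R:
    P_R1 = (10 - 0.001099)²/10000 = 0.009998 W
    P_R2 = (0.001099 - 0)²/1.1 = 0.000001099 W
    P_R3 = (0.001099 - 0.000956)²/300 = 0.00000000006854 W
    P_R4 = (0 - 0.000956)²/2000 = 0.0000000004569 W
  P_total = P_R1 + P_R2 + P_R3 + P_R4 = 0.009999 W

Final answers:
1. V_3 = 0.000956 V
2. I_R1 = 0.0009999 A
3. P_R2 = 1.099e-06 W
4. P_total = 0.009999 W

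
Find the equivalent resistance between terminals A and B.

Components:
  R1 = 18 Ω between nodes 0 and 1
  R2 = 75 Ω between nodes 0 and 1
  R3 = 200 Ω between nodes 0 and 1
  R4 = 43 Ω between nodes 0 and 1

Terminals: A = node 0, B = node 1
Reduce the network between node 0 (A) and node 1 (B) by series/parallel combination:
  Rp1 = R1 ‖ R2 ‖ R3 ‖ R4 (parallel, all between nodes 0 and 1) = 1/(1/18 + 1/75 + 1/200 + 1/43) = 10.29 Ω
R_eq = 10.29 Ω

Final answer: 10.29 Ω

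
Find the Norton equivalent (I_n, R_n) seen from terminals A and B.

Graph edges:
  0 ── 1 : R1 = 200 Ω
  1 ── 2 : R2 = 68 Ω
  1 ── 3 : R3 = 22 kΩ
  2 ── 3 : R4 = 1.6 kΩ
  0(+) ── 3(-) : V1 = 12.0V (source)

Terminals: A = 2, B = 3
Find the Thévenin equivalent first; then I_n = V_th/R_th and R_n = R_th.
Step 1 — V_th is the open-circuit voltage V_A - V_B (nothing connected across the terminals).
Nodal analysis, taking node 3 as the 0 V reference.
Source V1 fixes V_0 = 12 V.
KCL at each unknown node (sum of currents leaving = 0; resistances in Ω):
  Node 1: (V_1 - 12)/200 + (V_1 - V_2)/68 + (V_1 - 0)/22000 = 0
  Node 2: (V_2 - V_1)/68 + (V_2 - 0)/1600 = 0
Collecting terms (coefficients in siemens):
  0.01975·V_1 - 0.01471·V_2 = 0.06
  0.01533·V_2 - 0.01471·V_1 = 0
Determinant D = (0.01975)(0.01533) - (-0.01471)(-0.01471) = 0.00008654
V_1 = [(0.06)(0.01533) - (-0.01471)(0)]/D = 10.63 V
V_2 = [(0.01975)(0) - (0.06)(-0.01471)]/D = 10.2 V
V_th = V_2 - V_3 = 10.2 - 0 = 10.2 V
Step 2 — R_th: zero the source — replace V1 by a short circuit (node 3 merges into node 0) — and find the resistance seen between A (node 2) and B (node 0).
Reduce the network between node 2 (A) and node 0 (B) by series/parallel combination:
  Rp1 = R1 ‖ R3 (parallel, both between nodes 0 and 1) = 1/(1/200 + 1/22000) = 198.2 Ω
  Rs1 = R2 + Rp1 (series, joined only at node 1) = 68 + 198.2 = 266.2 Ω
  Rp2 = R4 ‖ Rs1 (parallel, both between nodes 0 and 2) = 1/(1/1600 + 1/266.2) = 228.2 Ω
R_th = 228.2 Ω
I_n = V_th/R_th = 10.2/228.2 = 0.04467 A, and R_n = R_th = 228.2 Ω

Final answer: I_n = 0.04467 A, R_n = 228.2 Ω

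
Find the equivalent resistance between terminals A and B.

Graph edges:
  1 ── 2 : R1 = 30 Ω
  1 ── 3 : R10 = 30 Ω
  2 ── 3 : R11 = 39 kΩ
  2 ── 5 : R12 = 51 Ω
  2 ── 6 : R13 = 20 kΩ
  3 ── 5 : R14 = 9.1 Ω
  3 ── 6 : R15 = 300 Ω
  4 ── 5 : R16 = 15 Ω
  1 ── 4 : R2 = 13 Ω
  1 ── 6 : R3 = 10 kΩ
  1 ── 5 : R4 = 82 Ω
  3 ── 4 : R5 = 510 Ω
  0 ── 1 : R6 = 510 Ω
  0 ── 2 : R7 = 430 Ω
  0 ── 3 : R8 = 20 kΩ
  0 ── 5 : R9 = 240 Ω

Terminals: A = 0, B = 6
The network is not a plain series/parallel combination. Inject a 1 A test current into terminal A (node 0) and return it from terminal B (node 6); then R_eq = V_A / (1 A).
Nodal analysis, taking node 6 as the 0 V reference.
Current source I_test pushes 1 A into node 0 and draws it out of node 6.
KCL at each unknown node (sum of currents leaving = 0; resistances in Ω):
  Node 0: (V_0 - V_1)/510 + (V_0 - V_2)/430 + (V_0 - V_3)/20000 + (V_0 - V_5)/240 - 1 = 0
  Node 1: (V_1 - V_0)/510 + (V_1 - V_2)/30 + (V_1 - V_4)/13 + (V_1 - 0)/10000 + (V_1 - V_5)/82 + (V_1 - V_3)/30 = 0
  Node 2: (V_2 - V_0)/430 + (V_2 - V_1)/30 + (V_2 - V_3)/39000 + (V_2 - V_5)/51 + (V_2 - 0)/20000 = 0
  Node 3: (V_3 - V_0)/20000 + (V_3 - V_1)/30 + (V_3 - V_2)/39000 + (V_3 - V_4)/510 + (V_3 - V_5)/9.1 + (V_3 - 0)/300 = 0
  Node 4: (V_4 - V_1)/13 + (V_4 - V_3)/510 + (V_4 - V_5)/15 = 0
  Node 5: (V_5 - V_0)/240 + (V_5 - V_1)/82 + (V_5 - V_2)/51 + (V_5 - V_3)/9.1 + (V_5 - V_4)/15 = 0
Collecting terms (coefficients in siemens):
  0.008503·V_0 - 0.001961·V_1 - 0.002326·V_2 - 0.00005·V_3 - 0.004167·V_5 = 1
  0.1578·V_1 - 0.001961·V_0 - 0.03333·V_2 - 0.03333·V_3 - 0.07692·V_4 - 0.0122·V_5 = 0
  0.05534·V_2 - 0.002326·V_0 - 0.03333·V_1 - 0.00002564·V_3 - 0.01961·V_5 = 0
  0.1486·V_3 - 0.00005·V_0 - 0.03333·V_1 - 0.00002564·V_2 - 0.001961·V_4 - 0.1099·V_5 = 0
  0.1456·V_4 - 0.07692·V_1 - 0.001961·V_3 - 0.06667·V_5 = 0
  0.2125·V_5 - 0.004167·V_0 - 0.0122·V_1 - 0.01961·V_2 - 0.1099·V_3 - 0.06667·V_4 = 0
Solving these 6 simultaneous equations (Gaussian elimination) gives:
  V_0 = 412.3 V, V_1 = 294.4 V, V_2 = 298.6 V, V_3 = 286.7 V
  V_4 = 293.6 V, V_5 = 292.9 V
R_eq = V_0 / 1 A = 412.3 Ω

Final answer: 412.3 Ω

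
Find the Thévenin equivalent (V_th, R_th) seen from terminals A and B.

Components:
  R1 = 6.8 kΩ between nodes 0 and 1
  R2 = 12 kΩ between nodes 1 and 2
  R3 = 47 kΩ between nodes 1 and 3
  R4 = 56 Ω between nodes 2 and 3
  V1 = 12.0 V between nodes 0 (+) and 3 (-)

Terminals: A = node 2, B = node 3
Step 1 — V_th is the open-circuit voltage V_A - V_B (nothing connected across the terminals).
Nodal analysis, taking node 3 as the 0 V reference.
Source V1 fixes V_0 = 12 V.
KCL at each unknown node (sum of currents leaving = 0; resistances in Ω):
  Node 1: (V_1 - 12)/6800 + (V_1 - V_2)/12000 + (V_1 - 0)/47000 = 0
  Node 2: (V_2 - V_1)/12000 + (V_2 - 0)/56 = 0
Collecting terms (coefficients in siemens):
  0.0002517·V_1 - 0.00008333·V_2 = 0.001765
  0.01794·V_2 - 0.00008333·V_1 = 0
Determinant D = (0.0002517)(0.01794) - (-0.00008333)(-0.00008333) = 0.000004508
V_1 = [(0.001765)(0.01794) - (-0.00008333)(0)]/D = 7.023 V
V_2 = [(0.0002517)(0) - (0.001765)(-0.00008333)]/D = 0.03262 V
V_th = V_2 - V_3 = 0.03262 - 0 = 0.03262 V
Step 2 — R_th: zero the source — replace V1 by a short circuit (node 3 merges into node 0) — and find the resistance seen between A (node 2) and B (node 0).
Reduce the network between node 2 (A) and node 0 (B) by series/parallel combination:
  Rp1 = R1 ‖ R3 (parallel, both between nodes 0 and 1) = 1/(1/6800 + 1/47000) = 5941 Ω
  Rs1 = R2 + Rp1 (series, joined only at node 1) = 12000 + 5941 = 17940 Ω
  Rp2 = R4 ‖ Rs1 (parallel, both between nodes 0 and 2) = 1/(1/56 + 1/17940) = 55.83 Ω
R_th = 55.83 Ω

Final answer: V_th = 0.03262 V, R_th = 55.83 Ω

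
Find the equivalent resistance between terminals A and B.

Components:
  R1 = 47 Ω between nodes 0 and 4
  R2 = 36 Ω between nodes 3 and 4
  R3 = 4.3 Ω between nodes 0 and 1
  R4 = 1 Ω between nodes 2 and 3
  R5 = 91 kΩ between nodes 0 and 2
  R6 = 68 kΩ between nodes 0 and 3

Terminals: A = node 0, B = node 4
Reduce the network between node 0 (A) and node 4 (B) by series/parallel combination:
  R3 touches the rest of the network only at node 0 (its other end, node 1, goes nowhere), so no current can flow through it — remove it.
  Rs1 = R5 + R4 (series, joined only at node 2) = 91000 + 1 = 91000 Ω
  Rp1 = R6 ‖ Rs1 (parallel, both between nodes 0 and 3) = 1/(1/68000 + 1/91000) = 38920 Ω
  Rs2 = R2 + Rp1 (series, joined only at node 3) = 36 + 38920 = 38950 Ω
  Rp2 = R1 ‖ Rs2 (parallel, both between nodes 0 and 4) = 1/(1/47 + 1/38950) = 46.94 Ω
R_eq = 46.94 Ω

Final answer: 46.94 Ω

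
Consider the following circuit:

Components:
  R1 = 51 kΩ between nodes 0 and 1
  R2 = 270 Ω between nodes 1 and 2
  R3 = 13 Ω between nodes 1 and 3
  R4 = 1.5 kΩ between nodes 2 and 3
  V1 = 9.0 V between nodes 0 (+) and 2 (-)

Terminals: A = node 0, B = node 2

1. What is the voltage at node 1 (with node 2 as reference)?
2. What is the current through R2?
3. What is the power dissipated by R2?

Nodal analysis, taking node 2 as the 0 V reference.
Source V1 fixes V_0 = 9 V.
KCL at each unknown node (sum of currents leaving = 0; resistances in Ω):
  Node 1: (V_1 - 9)/51000 + (V_1 - 0)/270 + (V_1 - V_3)/13 = 0
  Node 3: (V_3 - V_1)/13 + (V_3 - 0)/1500 = 0
Collecting terms (coefficients in siemens):
  0.08065·V_1 - 0.07692·V_3 = 0.0001765
  0.07759·V_3 - 0.07692·V_1 = 0
Determinant D = (0.08065)(0.07759) - (-0.07692)(-0.07692) = 0.0003402
V_1 = [(0.0001765)(0.07759) - (-0.07692)(0)]/D = 0.04025 V
V_3 = [(0.08065)(0) - (0.0001765)(-0.07692)]/D = 0.03991 V
Part 1:
  Read off the nodal solution: V_1 = 0.04025 V
Part 2:
  I_R2 = (V_1 - V_2)/R2 = (0.04025 - 0)/270 = 0.0001491 A
  Magnitude: I_R2 = 0.0001491 A
Part 3:
  I_R2 = (V_1 - V_2)/R2 = (0.04025 - 0)/270 = 0.0001491 A
  P_R2 = I_R2² × R2 = (0.0001491)² × 270 = 0.000006001 W

Final answers:
1. V_1 = 0.04025 V
2. I_R2 = 0.0001491 A
3. P_R2 = 6.001e-06 W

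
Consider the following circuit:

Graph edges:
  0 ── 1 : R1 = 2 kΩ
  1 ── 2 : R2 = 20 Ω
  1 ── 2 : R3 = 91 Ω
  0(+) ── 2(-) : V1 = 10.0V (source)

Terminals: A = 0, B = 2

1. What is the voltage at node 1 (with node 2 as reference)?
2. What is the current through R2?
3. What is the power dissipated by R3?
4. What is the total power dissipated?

Nodal analysis, taking node 2 as the 0 V reference.
Source V1 fixes V_0 = 10 V.
KCL at each unknown node (sum of currents leaving = 0; resistances in Ω):
  Node 1: (V_1 - 10)/2000 + (V_1 - 0)/20 + (V_1 - 0)/91 = 0
Collecting terms: 0.06149 × V_1 = 0.005  =>  V_1 = 0.08132 V
Part 1:
  Read off the nodal solution: V_1 = 0.08132 V
Part 2:
  I_R2 = (V_1 - V_2)/R2 = (0.08132 - 0)/20 = 0.004066 A
  Magnitude: I_R2 = 0.004066 A
Part 3:
  I_R3 = (V_1 - V_2)/R3 = (0.08132 - 0)/91 = 0.0008936 A
  P_R3 = I_R3² × R3 = (0.0008936)² × 91 = 0.00007266 W
Part 4:
  Power in each resistor, P = (ΔV)²/R:
    P_R1 = (10 - 0.08132)²/2000 = 0.04919 W
    P_R2 = (0.08132 - 0)²/20 = 0.0003306 W
    P_R3 = (0.08132 - 0)²/91 = 0.00007266 W
  P_total = P_R1 + P_R2 + P_R3 = 0.04959 W

Final answers:
1. V_1 = 0.08132 V
2. I_R2 = 0.004066 A
3. P_R3 = 7.266e-05 W
4. P_total = 0.04959 W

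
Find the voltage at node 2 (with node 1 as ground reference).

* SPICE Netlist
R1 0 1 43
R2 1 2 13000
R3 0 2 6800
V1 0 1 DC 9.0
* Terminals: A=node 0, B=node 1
Nodal analysis, taking node 1 as the 0 V reference.
Source V1 fixes V_0 = 9 V.
KCL at each unknown node (sum of currents leaving = 0; resistances in Ω):
  Node 2: (V_2 - 0)/13000 + (V_2 - 9)/6800 = 0
Collecting terms: 0.000224 × V_2 = 0.001324  =>  V_2 = 5.909 V
The requested potential is V_2 = 5.909 V.

Final answer: V_2 = 5.909 V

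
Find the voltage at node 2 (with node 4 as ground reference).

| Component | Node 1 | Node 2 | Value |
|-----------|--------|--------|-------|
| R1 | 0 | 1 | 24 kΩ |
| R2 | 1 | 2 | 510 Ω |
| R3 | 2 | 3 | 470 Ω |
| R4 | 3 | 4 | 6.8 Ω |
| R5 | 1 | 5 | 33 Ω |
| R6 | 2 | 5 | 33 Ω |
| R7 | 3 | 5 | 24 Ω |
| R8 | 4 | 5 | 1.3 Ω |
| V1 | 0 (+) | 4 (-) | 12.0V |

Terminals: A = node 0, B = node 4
Nodal analysis, taking node 4 as the 0 V reference.
Source V1 fixes V_0 = 12 V.
KCL at each unknown node (sum of currents leaving = 0; resistances in Ω):
  Node 1: (V_1 - 12)/24000 + (V_1 - V_2)/510 + (V_1 - V_5)/33 = 0
  Node 2: (V_2 - V_1)/510 + (V_2 - V_3)/470 + (V_2 - V_5)/33 = 0
  Node 3: (V_3 - V_2)/470 + (V_3 - 0)/6.8 + (V_3 - V_5)/24 = 0
  Node 5: (V_5 - V_1)/33 + (V_5 - V_2)/33 + (V_5 - V_3)/24 + (V_5 - 0)/1.3 = 0
Collecting terms (coefficients in siemens):
  0.03231·V_1 - 0.001961·V_2 - 0.0303·V_5 = 0.0005
  0.03439·V_2 - 0.001961·V_1 - 0.002128·V_3 - 0.0303·V_5 = 0
  0.1909·V_3 - 0.002128·V_2 - 0.04167·V_5 = 0
  0.8715·V_5 - 0.0303·V_1 - 0.0303·V_2 - 0.04167·V_3 = 0
Solving these 4 simultaneous equations (Gaussian elimination) gives:
  V_1 = 0.01615 V, V_2 = 0.001476 V, V_3 = 0.0001518 V, V_5 = 0.0006201 V
The requested potential is V_2 = 0.001476 V.

Final answer: V_2 = 0.001476 V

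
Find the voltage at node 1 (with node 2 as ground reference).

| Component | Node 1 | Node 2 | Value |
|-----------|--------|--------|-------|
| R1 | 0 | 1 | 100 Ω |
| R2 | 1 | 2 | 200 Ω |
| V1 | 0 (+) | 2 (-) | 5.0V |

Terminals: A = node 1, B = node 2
Nodal analysis, taking node 2 as the 0 V reference.
Source V1 fixes V_0 = 5 V.
KCL at each unknown node (sum of currents leaving = 0; resistances in Ω):
  Node 1: (V_1 - 5)/100 + (V_1 - 0)/200 = 0
Collecting terms: 0.015 × V_1 = 0.05  =>  V_1 = 3.333 V
The requested potential is V_1 = 3.333 V.

Final answer: V_1 = 3.333 V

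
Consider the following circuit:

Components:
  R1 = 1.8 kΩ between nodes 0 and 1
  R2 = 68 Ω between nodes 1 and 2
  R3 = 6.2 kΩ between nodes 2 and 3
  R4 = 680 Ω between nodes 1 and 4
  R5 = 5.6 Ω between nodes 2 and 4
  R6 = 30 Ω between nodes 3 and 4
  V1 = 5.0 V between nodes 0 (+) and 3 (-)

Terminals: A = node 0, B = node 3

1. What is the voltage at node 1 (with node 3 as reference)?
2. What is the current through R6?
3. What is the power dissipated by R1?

Nodal analysis, taking node 3 as the 0 V reference.
Source V1 fixes V_0 = 5 V.
KCL at each unknown node (sum of currents leaving = 0; resistances in Ω):
  Node 1: (V_1 - 5)/1800 + (V_1 - V_2)/68 + (V_1 - V_4)/680 = 0
  Node 2: (V_2 - V_1)/68 + (V_2 - 0)/6200 + (V_2 - V_4)/5.6 = 0
  Node 4: (V_4 - V_1)/680 + (V_4 - V_2)/5.6 + (V_4 - 0)/30 = 0
Collecting terms (coefficients in siemens):
  0.01673·V_1 - 0.01471·V_2 - 0.001471·V_4 = 0.002778
  0.1934·V_2 - 0.01471·V_1 - 0.1786·V_4 = 0
  0.2134·V_4 - 0.001471·V_1 - 0.1786·V_2 = 0
Solving these 3 simultaneous equations (Gaussian elimination) gives:
  V_1 = 0.2537 V, V_2 = 0.0919 V, V_4 = 0.07866 V
Part 1:
  Read off the nodal solution: V_1 = 0.2537 V
Part 2:
  I_R6 = (V_3 - V_4)/R6 = (0 - 0.07866)/30 = -0.002622 A
  Magnitude: I_R6 = 0.002622 A
Part 3:
  I_R1 = (V_0 - V_1)/R1 = (5 - 0.2537)/1800 = 0.002637 A
  P_R1 = I_R1² × R1 = (0.002637)² × 1800 = 0.01252 W

Final answers:
1. V_1 = 0.2537 V
2. I_R6 = 0.002622 A
3. P_R1 = 0.01252 W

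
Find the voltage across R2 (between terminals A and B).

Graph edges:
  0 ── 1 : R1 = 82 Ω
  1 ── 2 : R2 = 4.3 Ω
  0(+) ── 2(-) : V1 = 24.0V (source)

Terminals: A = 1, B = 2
R1 and R2 are in series across V1 (node 0 → node 1 → node 2), and the output A–B is taken across R2, so this is a voltage divider.
Series current: I = V1/(R1 + R2) = 24/(82 + 4.3) = 24/86.3 = 0.2781 A
V_R2 = I × R2 = V1 × R2/(R1 + R2) = 24 × 4.3/86.3 = 1.196 V

Final answer: 1.196 V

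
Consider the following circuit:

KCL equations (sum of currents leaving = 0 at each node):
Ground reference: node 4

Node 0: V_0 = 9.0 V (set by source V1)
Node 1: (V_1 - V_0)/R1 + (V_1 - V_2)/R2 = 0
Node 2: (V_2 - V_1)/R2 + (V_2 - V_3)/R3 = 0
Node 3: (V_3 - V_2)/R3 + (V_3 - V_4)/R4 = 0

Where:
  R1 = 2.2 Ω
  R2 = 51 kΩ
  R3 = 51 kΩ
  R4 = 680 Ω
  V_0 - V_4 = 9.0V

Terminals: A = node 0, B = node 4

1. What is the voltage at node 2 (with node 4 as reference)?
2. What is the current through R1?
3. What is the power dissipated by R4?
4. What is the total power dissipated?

Nodal analysis, taking node 4 as the 0 V reference.
Source V1 fixes V_0 = 9 V.
KCL at each unknown node (sum of currents leaving = 0; resistances in Ω):
  Node 1: (V_1 - 9)/2.2 + (V_1 - V_2)/51000 = 0
  Node 2: (V_2 - V_1)/51000 + (V_2 - V_3)/51000 = 0
  Node 3: (V_3 - V_2)/51000 + (V_3 - 0)/680 = 0
Collecting terms (coefficients in siemens):
  0.4546·V_1 - 0.00001961·V_2 = 4.091
  0.00003922·V_2 - 0.00001961·V_1 - 0.00001961·V_3 = 0
  0.00149·V_3 - 0.00001961·V_2 = 0
Solving these 3 simultaneous equations (Gaussian elimination) gives:
  V_1 = 9 V, V_2 = 4.53 V, V_3 = 0.0596 V
Part 1:
  Read off the nodal solution: V_2 = 4.53 V
Part 2:
  I_R1 = (V_0 - V_1)/R1 = (9 - 9)/2.2 = 0.00008765 A
  Magnitude: I_R1 = 0.00008765 A
Part 3:
  I_R4 = (V_3 - V_4)/R4 = (0.0596 - 0)/680 = 0.00008765 A
  P_R4 = I_R4² × R4 = (0.00008765)² × 680 = 0.000005224 W
Part 4:
  Power in each resistor, P = (ΔV)²/R:
    P_R1 = (9 - 9)²/2.2 = 0.0000000169 W
    P_R2 = (9 - 4.53)²/51000 = 0.0003918 W
    P_R3 = (4.53 - 0.0596)²/51000 = 0.0003918 W
    P_R4 = (0.0596 - 0)²/680 = 0.000005224 W
  P_total = P_R1 + P_R2 + P_R3 + P_R4 = 0.0007888 W

Final answers:
1. V_2 = 4.53 V
2. I_R1 = 8.765e-05 A
3. P_R4 = 5.224e-06 W
4. P_total = 0.0007888 W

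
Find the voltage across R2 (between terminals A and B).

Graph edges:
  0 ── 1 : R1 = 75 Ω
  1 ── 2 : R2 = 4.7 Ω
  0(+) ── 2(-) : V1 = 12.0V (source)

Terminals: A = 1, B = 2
R1 and R2 are in series across V1 (node 0 → node 1 → node 2), and the output A–B is taken across R2, so this is a voltage divider.
Series current: I = V1/(R1 + R2) = 12/(75 + 4.7) = 12/79.7 = 0.1506 A
V_R2 = I × R2 = V1 × R2/(R1 + R2) = 12 × 4.7/79.7 = 0.7077 V

Final answer: 0.7077 V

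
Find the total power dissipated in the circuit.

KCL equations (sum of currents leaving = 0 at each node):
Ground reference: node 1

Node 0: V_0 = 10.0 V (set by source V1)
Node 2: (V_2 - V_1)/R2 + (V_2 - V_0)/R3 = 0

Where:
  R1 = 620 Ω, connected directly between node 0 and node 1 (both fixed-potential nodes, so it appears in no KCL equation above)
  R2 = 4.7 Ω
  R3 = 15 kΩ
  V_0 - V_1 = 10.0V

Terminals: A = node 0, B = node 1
Nodal analysis, taking node 1 as the 0 V reference.
Source V1 fixes V_0 = 10 V.
KCL at each unknown node (sum of currents leaving = 0; resistances in Ω):
  Node 2: (V_2 - 0)/4.7 + (V_2 - 10)/15000 = 0
Collecting terms: 0.2128 × V_2 = 0.0006667  =>  V_2 = 0.003132 V
Power in each resistor, P = (ΔV)²/R:
  P_R1 = (10 - 0)²/620 = 0.1613 W
  P_R2 = (0 - 0.003132)²/4.7 = 0.000002088 W
  P_R3 = (10 - 0.003132)²/15000 = 0.006662 W
P_total = P_R1 + P_R2 + P_R3 = 0.168 W

Final answer: 0.168 W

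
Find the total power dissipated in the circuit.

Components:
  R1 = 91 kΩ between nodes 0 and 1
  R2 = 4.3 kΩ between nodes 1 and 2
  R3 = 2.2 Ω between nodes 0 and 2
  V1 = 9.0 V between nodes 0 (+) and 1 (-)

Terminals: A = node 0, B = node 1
Nodal analysis, taking node 1 as the 0 V reference.
Source V1 fixes V_0 = 9 V.
KCL at each unknown node (sum of currents leaving = 0; resistances in Ω):
  Node 2: (V_2 - 0)/4300 + (V_2 - 9)/2.2 = 0
Collecting terms: 0.4548 × V_2 = 4.091  =>  V_2 = 8.995 V
Power in each resistor, P = (ΔV)²/R:
  P_R1 = (9 - 0)²/91000 = 0.0008901 W
  P_R2 = (0 - 8.995)²/4300 = 0.01882 W
  P_R3 = (9 - 8.995)²/2.2 = 0.000009628 W
P_total = P_R1 + P_R2 + P_R3 = 0.01972 W

Final answer: 0.01972 W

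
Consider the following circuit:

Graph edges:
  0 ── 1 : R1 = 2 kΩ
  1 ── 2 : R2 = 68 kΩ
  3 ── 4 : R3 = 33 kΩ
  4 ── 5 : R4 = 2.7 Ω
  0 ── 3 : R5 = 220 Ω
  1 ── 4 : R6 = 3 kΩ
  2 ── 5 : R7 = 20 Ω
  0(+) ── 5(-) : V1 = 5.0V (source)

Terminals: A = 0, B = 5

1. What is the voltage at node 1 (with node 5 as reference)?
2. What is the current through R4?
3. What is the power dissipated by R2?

Nodal analysis, taking node 5 as the 0 V reference.
Source V1 fixes V_0 = 5 V.
KCL at each unknown node (sum of currents leaving = 0; resistances in Ω):
  Node 1: (V_1 - 5)/2000 + (V_1 - V_2)/68000 + (V_1 - V_4)/3000 = 0
  Node 2: (V_2 - V_1)/68000 + (V_2 - 0)/20 = 0
  Node 3: (V_3 - V_4)/33000 + (V_3 - 5)/220 = 0
  Node 4: (V_4 - V_3)/33000 + (V_4 - 0)/2.7 + (V_4 - V_1)/3000 = 0
Collecting terms (coefficients in siemens):
  0.000848·V_1 - 0.00001471·V_2 - 0.0003333·V_4 = 0.0025
  0.05001·V_2 - 0.00001471·V_1 = 0
  0.004576·V_3 - 0.0000303·V_4 = 0.02273
  0.3707·V_4 - 0.0003333·V_1 - 0.0000303·V_3 = 0
Solving these 4 simultaneous equations (Gaussian elimination) gives:
  V_1 = 2.949 V, V_2 = 0.0008672 V, V_3 = 4.967 V, V_4 = 0.003058 V
Part 1:
  Read off the nodal solution: V_1 = 2.949 V
Part 2:
  I_R4 = (V_4 - V_5)/R4 = (0.003058 - 0)/2.7 = 0.001132 A
  Magnitude: I_R4 = 0.001132 A
Part 3:
  I_R2 = (V_1 - V_2)/R2 = (2.949 - 0.0008672)/68000 = 0.00004336 A
  P_R2 = I_R2² × R2 = (0.00004336)² × 68000 = 0.0001278 W

Final answers:
1. V_1 = 2.949 V
2. I_R4 = 0.001132 A
3. P_R2 = 0.0001278 W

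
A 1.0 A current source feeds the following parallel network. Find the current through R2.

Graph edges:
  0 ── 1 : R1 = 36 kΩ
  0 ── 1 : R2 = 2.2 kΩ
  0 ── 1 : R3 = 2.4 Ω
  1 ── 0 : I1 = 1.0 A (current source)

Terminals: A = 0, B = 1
All resistors sit directly between nodes 0 and 1, so they are in parallel and share one voltage V; the full source current 1 A splits among them.
1/R_par = 1/36000 + 1/2200 + 1/2.4 = 0.4171 S  =>  R_par = 2.397 Ω
V = I × R_par = 1 × 2.397 = 2.397 V
I_R2 = V/R2 = 2.397/2200 = 0.00109 A

Final answer: 0.00109 A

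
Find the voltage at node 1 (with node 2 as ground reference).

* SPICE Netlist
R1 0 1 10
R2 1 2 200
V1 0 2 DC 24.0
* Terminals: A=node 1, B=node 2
Nodal analysis, taking node 2 as the 0 V reference.
Source V1 fixes V_0 = 24 V.
KCL at each unknown node (sum of currents leaving = 0; resistances in Ω):
  Node 1: (V_1 - 24)/10 + (V_1 - 0)/200 = 0
Collecting terms: 0.105 × V_1 = 2.4  =>  V_1 = 22.86 V
The requested potential is V_1 = 22.86 V.

Final answer: V_1 = 22.86 V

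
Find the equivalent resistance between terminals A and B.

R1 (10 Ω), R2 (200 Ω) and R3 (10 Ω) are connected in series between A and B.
Reduce the network between node 0 (A) and node 3 (B) by series/parallel combination:
  Rs1 = R1 + R2 (series, joined only at node 1) = 10 + 200 = 210 Ω
  Rs2 = R3 + Rs1 (series, joined only at node 2) = 10 + 210 = 220 Ω
R_eq = 220 Ω

Final answer: 220 Ω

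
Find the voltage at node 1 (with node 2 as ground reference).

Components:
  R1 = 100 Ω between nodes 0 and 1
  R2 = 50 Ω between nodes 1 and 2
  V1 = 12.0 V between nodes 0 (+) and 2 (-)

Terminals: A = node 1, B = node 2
Nodal analysis, taking node 2 as the 0 V reference.
Source V1 fixes V_0 = 12 V.
KCL at each unknown node (sum of currents leaving = 0; resistances in Ω):
  Node 1: (V_1 - 12)/100 + (V_1 - 0)/50 = 0
Collecting terms: 0.03 × V_1 = 0.12  =>  V_1 = 4 V
The requested potential is V_1 = 4 V.

Final answer: V_1 = 4 V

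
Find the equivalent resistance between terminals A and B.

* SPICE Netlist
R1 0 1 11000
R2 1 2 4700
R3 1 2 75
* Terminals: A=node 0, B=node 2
Reduce the network between node 0 (A) and node 2 (B) by series/parallel combination:
  Rp1 = R2 ‖ R3 (parallel, both between nodes 1 and 2) = 1/(1/4700 + 1/75) = 73.82 Ω
  Rs1 = R1 + Rp1 (series, joined only at node 1) = 11000 + 73.82 = 11070 Ω
R_eq = 11.07 kΩ

Final answer: 11.07 kΩ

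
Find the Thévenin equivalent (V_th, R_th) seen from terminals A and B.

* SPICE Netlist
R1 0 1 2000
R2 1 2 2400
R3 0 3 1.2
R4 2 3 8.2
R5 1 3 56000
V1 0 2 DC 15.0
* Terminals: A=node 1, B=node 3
Step 1 — V_th is the open-circuit voltage V_A - V_B (nothing connected across the terminals).
Nodal analysis, taking node 2 as the 0 V reference.
Source V1 fixes V_0 = 15 V.
KCL at each unknown node (sum of currents leaving = 0; resistances in Ω):
  Node 1: (V_1 - 15)/2000 + (V_1 - 0)/2400 + (V_1 - V_3)/56000 = 0
  Node 3: (V_3 - 15)/1.2 + (V_3 - 0)/8.2 + (V_3 - V_1)/56000 = 0
Collecting terms (coefficients in siemens):
  0.0009345·V_1 - 0.00001786·V_3 = 0.0075
  0.9553·V_3 - 0.00001786·V_1 = 12.5
Determinant D = (0.0009345)(0.9553) - (-0.00001786)(-0.00001786) = 0.0008928
V_1 = [(0.0075)(0.9553) - (-0.00001786)(12.5)]/D = 8.276 V
V_3 = [(0.0009345)(12.5) - (0.0075)(-0.00001786)]/D = 13.09 V
V_th = V_1 - V_3 = 8.276 - 13.09 = -4.81 V
Step 2 — R_th: zero the source — replace V1 by a short circuit (node 2 merges into node 0) — and find the resistance seen between A (node 1) and B (node 3).
Reduce the network between node 1 (A) and node 3 (B) by series/parallel combination:
  Rp1 = R1 ‖ R2 (parallel, both between nodes 0 and 1) = 1/(1/2000 + 1/2400) = 1091 Ω
  Rp2 = R3 ‖ R4 (parallel, both between nodes 0 and 3) = 1/(1/1.2 + 1/8.2) = 1.047 Ω
  Rs1 = Rp1 + Rp2 (series, joined only at node 0) = 1091 + 1.047 = 1092 Ω
  Rp3 = R5 ‖ Rs1 (parallel, both between nodes 1 and 3) = 1/(1/56000 + 1/1092) = 1071 Ω
R_th = 1.071 kΩ

Final answer: V_th = -4.81 V, R_th = 1.071 kΩ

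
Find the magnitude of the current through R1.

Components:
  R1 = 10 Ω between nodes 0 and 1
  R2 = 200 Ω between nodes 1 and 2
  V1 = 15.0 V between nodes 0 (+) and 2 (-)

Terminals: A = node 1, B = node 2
Nodal analysis, taking node 2 as the 0 V reference.
Source V1 fixes V_0 = 15 V.
KCL at each unknown node (sum of currents leaving = 0; resistances in Ω):
  Node 1: (V_1 - 15)/10 + (V_1 - 0)/200 = 0
Collecting terms: 0.105 × V_1 = 1.5  =>  V_1 = 14.29 V
I_R1 = (V_0 - V_1)/R1 = (15 - 14.29)/10 = 0.07143 A
|I_R1| = 0.07143 A

Final answer: |I_R1| = 0.07143 A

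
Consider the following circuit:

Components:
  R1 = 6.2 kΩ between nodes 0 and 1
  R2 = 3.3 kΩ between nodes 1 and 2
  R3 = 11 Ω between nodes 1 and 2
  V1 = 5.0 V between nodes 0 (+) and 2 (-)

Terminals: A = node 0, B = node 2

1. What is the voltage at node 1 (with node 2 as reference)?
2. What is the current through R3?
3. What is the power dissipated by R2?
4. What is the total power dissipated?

Nodal analysis, taking node 2 as the 0 V reference.
Source V1 fixes V_0 = 5 V.
KCL at each unknown node (sum of currents leaving = 0; resistances in Ω):
  Node 1: (V_1 - 5)/6200 + (V_1 - 0)/3300 + (V_1 - 0)/11 = 0
Collecting terms: 0.09137 × V_1 = 0.0008065  =>  V_1 = 0.008826 V
Part 1:
  Read off the nodal solution: V_1 = 0.008826 V
Part 2:
  I_R3 = (V_1 - V_2)/R3 = (0.008826 - 0)/11 = 0.0008024 A
  Magnitude: I_R3 = 0.0008024 A
Part 3:
  I_R2 = (V_1 - V_2)/R2 = (0.008826 - 0)/3300 = 0.000002675 A
  P_R2 = I_R2² × R2 = (0.000002675)² × 3300 = 0.0000000236 W
Part 4:
  Power in each resistor, P = (ΔV)²/R:
    P_R1 = (5 - 0.008826)²/6200 = 0.004018 W
    P_R2 = (0.008826 - 0)²/3300 = 0.0000000236 W
    P_R3 = (0.008826 - 0)²/11 = 0.000007081 W
  P_total = P_R1 + P_R2 + P_R3 = 0.004025 W

Final answers:
1. V_1 = 0.008826 V
2. I_R3 = 0.0008024 A
3. P_R2 = 2.36e-08 W
4. P_total = 0.004025 W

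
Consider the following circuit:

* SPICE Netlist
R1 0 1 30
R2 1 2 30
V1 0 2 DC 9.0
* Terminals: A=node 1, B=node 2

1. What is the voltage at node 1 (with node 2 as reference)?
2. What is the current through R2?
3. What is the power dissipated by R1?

Nodal analysis, taking node 2 as the 0 V reference.
Source V1 fixes V_0 = 9 V.
KCL at each unknown node (sum of currents leaving = 0; resistances in Ω):
  Node 1: (V_1 - 9)/30 + (V_1 - 0)/30 = 0
Collecting terms: 0.06667 × V_1 = 0.3  =>  V_1 = 4.5 V
Part 1:
  Read off the nodal solution: V_1 = 4.5 V
Part 2:
  I_R2 = (V_1 - V_2)/R2 = (4.5 - 0)/30 = 0.15 A
  Magnitude: I_R2 = 0.15 A
Part 3:
  I_R1 = (V_0 - V_1)/R1 = (9 - 4.5)/30 = 0.15 A
  P_R1 = I_R1² × R1 = (0.15)² × 30 = 0.675 W

Final answers:
1. V_1 = 4.5 V
2. I_R2 = 0.15 A
3. P_R1 = 0.675 W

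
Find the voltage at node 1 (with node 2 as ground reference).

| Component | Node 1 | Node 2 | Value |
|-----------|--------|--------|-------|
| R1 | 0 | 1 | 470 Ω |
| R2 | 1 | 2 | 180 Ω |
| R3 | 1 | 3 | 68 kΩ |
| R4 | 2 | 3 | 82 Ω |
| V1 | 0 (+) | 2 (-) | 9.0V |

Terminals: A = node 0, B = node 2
Nodal analysis, taking node 2 as the 0 V reference.
Source V1 fixes V_0 = 9 V.
KCL at each unknown node (sum of currents leaving = 0; resistances in Ω):
  Node 1: (V_1 - 9)/470 + (V_1 - 0)/180 + (V_1 - V_3)/68000 = 0
  Node 3: (V_3 - V_1)/68000 + (V_3 - 0)/82 = 0
Collecting terms (coefficients in siemens):
  0.007698·V_1 - 0.00001471·V_3 = 0.01915
  0.01221·V_3 - 0.00001471·V_1 = 0
Determinant D = (0.007698)(0.01221) - (-0.00001471)(-0.00001471) = 0.00009399
V_1 = [(0.01915)(0.01221) - (-0.00001471)(0)]/D = 2.488 V
V_3 = [(0.007698)(0) - (0.01915)(-0.00001471)]/D = 0.002996 V
The requested potential is V_1 = 2.488 V.

Final answer: V_1 = 2.488 V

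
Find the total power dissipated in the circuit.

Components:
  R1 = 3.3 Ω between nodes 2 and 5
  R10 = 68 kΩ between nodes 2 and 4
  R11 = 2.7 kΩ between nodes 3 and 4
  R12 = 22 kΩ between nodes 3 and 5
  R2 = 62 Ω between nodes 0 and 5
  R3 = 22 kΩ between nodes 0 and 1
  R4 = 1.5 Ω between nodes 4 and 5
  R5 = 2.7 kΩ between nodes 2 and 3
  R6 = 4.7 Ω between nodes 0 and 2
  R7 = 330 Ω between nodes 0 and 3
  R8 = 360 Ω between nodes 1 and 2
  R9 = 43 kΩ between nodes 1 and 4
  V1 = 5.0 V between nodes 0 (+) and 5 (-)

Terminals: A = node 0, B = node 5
Nodal analysis, taking node 5 as the 0 V reference.
Source V1 fixes V_0 = 5 V.
KCL at each unknown node (sum of currents leaving = 0; resistances in Ω):
  Node 1: (V_1 - 5)/22000 + (V_1 - V_2)/360 + (V_1 - V_4)/43000 = 0
  Node 2: (V_2 - 0)/3.3 + (V_2 - V_3)/2700 + (V_2 - 5)/4.7 + (V_2 - V_1)/360 + (V_2 - V_4)/68000 = 0
  Node 3: (V_3 - V_2)/2700 + (V_3 - 5)/330 + (V_3 - V_4)/2700 + (V_3 - 0)/22000 = 0
  Node 4: (V_4 - 0)/1.5 + (V_4 - V_1)/43000 + (V_4 - V_2)/68000 + (V_4 - V_3)/2700 = 0
Collecting terms (coefficients in siemens):
  0.002846·V_1 - 0.002778·V_2 - 0.00002326·V_4 = 0.0002273
  0.519·V_2 - 0.002778·V_1 - 0.0003704·V_3 - 0.00001471·V_4 = 1.064
  0.003816·V_3 - 0.0003704·V_2 - 0.0003704·V_4 = 0.01515
  0.6671·V_4 - 0.00002326·V_1 - 0.00001471·V_2 - 0.0003704·V_3 = 0
Solving these 4 simultaneous equations (Gaussian elimination) gives:
  V_1 = 2.094 V, V_2 = 2.064 V, V_3 = 4.171 V, V_4 = 0.002434 V
Power in each resistor, P = (ΔV)²/R:
  P_R1 = (2.064 - 0)²/3.3 = 1.291 W
  P_R2 = (5 - 0)²/62 = 0.4032 W
  P_R3 = (5 - 2.094)²/22000 = 0.0003838 W
  P_R4 = (0.002434 - 0)²/1.5 = 0.00000395 W
  P_R5 = (2.064 - 4.171)²/2700 = 0.001643 W
  P_R6 = (5 - 2.064)²/4.7 = 1.834 W
  P_R7 = (5 - 4.171)²/330 = 0.002085 W
  P_R8 = (2.094 - 2.064)²/360 = 0.000002506 W
  P_R9 = (2.094 - 0.002434)²/43000 = 0.0001018 W
  P_R10 = (2.064 - 0.002434)²/68000 = 0.00006251 W
  P_R11 = (4.171 - 0.002434)²/2700 = 0.006435 W
  P_R12 = (4.171 - 0)²/22000 = 0.0007906 W
P_total = P_R1 + P_R2 + P_R3 + P_R4 + P_R5 + P_R6 + P_R7 + P_R8 + P_R9 + P_R10 + P_R11 + P_R12 = 3.54 W

Final answer: 3.54 W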